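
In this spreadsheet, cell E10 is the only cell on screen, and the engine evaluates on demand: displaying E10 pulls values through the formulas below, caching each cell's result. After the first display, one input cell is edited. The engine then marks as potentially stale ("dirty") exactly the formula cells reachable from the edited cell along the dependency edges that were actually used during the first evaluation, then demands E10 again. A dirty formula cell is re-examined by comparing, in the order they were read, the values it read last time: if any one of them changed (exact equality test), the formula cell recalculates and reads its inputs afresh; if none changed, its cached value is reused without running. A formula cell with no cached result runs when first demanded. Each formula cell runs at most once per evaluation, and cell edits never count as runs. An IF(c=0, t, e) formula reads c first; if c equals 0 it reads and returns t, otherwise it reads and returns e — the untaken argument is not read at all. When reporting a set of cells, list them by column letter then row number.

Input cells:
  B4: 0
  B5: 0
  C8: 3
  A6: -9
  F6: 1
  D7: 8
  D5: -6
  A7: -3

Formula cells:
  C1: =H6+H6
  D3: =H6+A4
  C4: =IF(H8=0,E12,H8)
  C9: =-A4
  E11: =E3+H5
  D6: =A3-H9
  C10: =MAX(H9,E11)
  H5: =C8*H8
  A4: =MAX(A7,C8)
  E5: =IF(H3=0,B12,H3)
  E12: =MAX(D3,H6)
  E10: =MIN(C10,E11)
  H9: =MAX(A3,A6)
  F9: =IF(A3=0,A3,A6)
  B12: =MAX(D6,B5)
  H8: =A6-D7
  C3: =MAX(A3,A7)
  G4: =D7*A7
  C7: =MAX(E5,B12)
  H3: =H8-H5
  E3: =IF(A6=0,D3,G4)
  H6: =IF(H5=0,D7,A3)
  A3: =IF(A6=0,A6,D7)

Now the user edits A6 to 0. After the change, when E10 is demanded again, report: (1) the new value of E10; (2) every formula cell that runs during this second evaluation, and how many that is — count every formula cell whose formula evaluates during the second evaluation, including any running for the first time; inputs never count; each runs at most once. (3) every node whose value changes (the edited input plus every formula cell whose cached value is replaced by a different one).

E10 now evaluates to -21.
Run set: A3, A4, C10, D3, E3, E10, E11, H5, H6, H8, H9 (11 run).
Changed values: A3, A6, C10, E3, E10, E11, H5, H8, H9.
The important point: the flipped condition pulls in fresh nodes; A4, D3, H6 run for the first time.

Initial pass — values computed on the first demand:
  A3 = IF(A6=0: A6=-9 -> else branch D7) = 8
  G4 = 8 * -3 = -24
  E3 = IF(A6=0: A6=-9 -> else branch G4) = -24
  H8 = -9 - 8 = -17
  H5 = 3 * -17 = -51
  E11 = -24 + -51 = -75
  H9 = MAX(8, -9) = 8
  C10 = MAX(8, -75) = 8
  E10 = MIN(8, -75) = -75

Second demand — change propagation:
  A3: re-runs because A6 -9->0; new result 0.
  A4: newly demanded (no cache) — executes and yields 3.
  H8: re-runs because A6 -9->0; new result -8.
  H5: re-runs because H8 -17->-8; new result -24.
  H6: newly demanded (no cache) — executes and yields 0.
  D3: newly demanded (no cache) — executes and yields 3.
  E3: re-runs because A6 -9->0; new result 3.
  E11: re-runs because E3 -24->3; H5 -51->-24; new result -21.
  H9: re-runs because A3 8->0; A6 -9->0; new result 0.
  C10: re-runs because H9 8->0; E11 -75->-21; new result 0.
  E10: re-runs because C10 8->0; E11 -75->-21; new result -21.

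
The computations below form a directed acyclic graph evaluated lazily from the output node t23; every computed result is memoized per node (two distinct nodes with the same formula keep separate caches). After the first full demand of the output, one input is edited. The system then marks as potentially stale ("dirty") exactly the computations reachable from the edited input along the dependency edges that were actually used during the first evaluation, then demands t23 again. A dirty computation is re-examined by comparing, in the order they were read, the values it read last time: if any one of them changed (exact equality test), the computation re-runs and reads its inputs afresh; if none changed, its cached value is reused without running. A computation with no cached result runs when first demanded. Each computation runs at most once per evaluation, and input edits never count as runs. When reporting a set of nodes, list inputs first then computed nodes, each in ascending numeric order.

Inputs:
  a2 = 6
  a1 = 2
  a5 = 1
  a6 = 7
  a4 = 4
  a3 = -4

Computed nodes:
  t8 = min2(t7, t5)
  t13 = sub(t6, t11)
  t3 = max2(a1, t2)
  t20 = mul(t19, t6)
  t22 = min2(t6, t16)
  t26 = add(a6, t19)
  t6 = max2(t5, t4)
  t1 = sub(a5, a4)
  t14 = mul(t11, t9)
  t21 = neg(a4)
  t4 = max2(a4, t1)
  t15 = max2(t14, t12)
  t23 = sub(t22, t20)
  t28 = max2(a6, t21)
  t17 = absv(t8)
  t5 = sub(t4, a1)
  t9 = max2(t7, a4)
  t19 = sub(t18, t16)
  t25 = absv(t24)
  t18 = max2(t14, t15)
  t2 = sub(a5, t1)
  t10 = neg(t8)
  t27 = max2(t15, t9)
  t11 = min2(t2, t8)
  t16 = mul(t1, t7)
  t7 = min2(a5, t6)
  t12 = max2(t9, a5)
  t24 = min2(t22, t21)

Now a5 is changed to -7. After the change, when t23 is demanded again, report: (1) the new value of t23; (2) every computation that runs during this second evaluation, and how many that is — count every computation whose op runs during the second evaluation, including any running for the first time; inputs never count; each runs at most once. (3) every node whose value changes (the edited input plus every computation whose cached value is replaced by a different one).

First demand of the output computes:
  t1 = sub(1, 4) = -3
  t2 = sub(1, -3) = 4
  t4 = max2(4, -3) = 4
  t5 = sub(4, 2) = 2
  t6 = max2(2, 4) = 4
  t7 = min2(1, 4) = 1
  t8 = min2(1, 2) = 1
  t9 = max2(1, 4) = 4
  t11 = min2(4, 1) = 1
  t12 = max2(4, 1) = 4
  t14 = mul(1, 4) = 4
  t15 = max2(4, 4) = 4
  t16 = mul(-3, 1) = -3
  t18 = max2(4, 4) = 4
  t19 = sub(4, -3) = 7
  t20 = mul(7, 4) = 28
  t22 = min2(4, -3) = -3
  t23 = sub(-3, 28) = -31

After the edit, cleaning proceeds:
  t1: a read changed (a5 1->-7) — executes, giving -11.
  t2: a read changed (a5 1->-7; t1 -3->-11) — executes, giving 4 — identical to its old value.
  t4: a read changed (t1 -3->-11) — executes, giving 4 — identical to its old value.
  t5: dirty, but its reads are unchanged (t4 unchanged, a1 unchanged); cached 2 stands.
  t6: dirty, but its reads are unchanged (t5 unchanged, t4 unchanged); cached 4 stands.
  t7: a read changed (a5 1->-7) — executes, giving -7.
  t8: a read changed (t7 1->-7) — executes, giving -7.
  t9: a read changed (t7 1->-7) — executes, giving 4 — identical to its old value.
  t11: a read changed (t8 1->-7) — executes, giving -7.
  t12: a read changed (a5 1->-7) — executes, giving 4 — identical to its old value.
  t14: a read changed (t11 1->-7) — executes, giving -28.
  t15: a read changed (t14 4->-28) — executes, giving 4 — identical to its old value.
  t16: a read changed (t1 -3->-11; t7 1->-7) — executes, giving 77.
  t18: a read changed (t14 4->-28) — executes, giving 4 — identical to its old value.
  t19: a read changed (t16 -3->77) — executes, giving -73.
  t20: a read changed (t19 7->-73) — executes, giving -292.
  t22: a read changed (t16 -3->77) — executes, giving 4.
  t23: a read changed (t22 -3->4; t20 28->-292) — executes, giving 296.

Note where the cutoff bites: t5 is checked, finds nothing changed, and keeps its cache.

Demanding t23 again yields 296.
16 computations run: t1, t2, t4, t7, t8, t9, t11, t12, t14, t15, t16, t18, t19, t20, t22, t23.
The nodes whose values change: a5, t1, t7, t8, t11, t14, t16, t19, t20, t22, t23.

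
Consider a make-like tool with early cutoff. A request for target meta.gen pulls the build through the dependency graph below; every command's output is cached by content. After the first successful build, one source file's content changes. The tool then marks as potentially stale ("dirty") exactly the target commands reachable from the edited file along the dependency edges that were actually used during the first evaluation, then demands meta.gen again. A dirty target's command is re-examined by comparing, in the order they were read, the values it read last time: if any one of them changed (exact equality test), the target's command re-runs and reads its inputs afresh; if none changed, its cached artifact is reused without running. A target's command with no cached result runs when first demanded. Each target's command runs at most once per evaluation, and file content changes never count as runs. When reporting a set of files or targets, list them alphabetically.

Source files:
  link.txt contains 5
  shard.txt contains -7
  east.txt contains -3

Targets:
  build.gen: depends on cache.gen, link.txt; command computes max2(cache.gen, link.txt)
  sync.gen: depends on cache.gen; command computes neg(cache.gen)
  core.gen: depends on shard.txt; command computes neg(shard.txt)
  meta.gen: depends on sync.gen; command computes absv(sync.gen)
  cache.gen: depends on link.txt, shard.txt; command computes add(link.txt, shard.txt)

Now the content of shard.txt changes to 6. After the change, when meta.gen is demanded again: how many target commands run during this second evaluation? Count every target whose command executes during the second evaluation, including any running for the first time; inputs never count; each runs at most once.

3 target commands run: cache.gen, meta.gen, sync.gen.

First demand of the output computes:
  cache.gen = add(5, -7) = -2
  sync.gen = neg(-2) = 2
  meta.gen = absv(2) = 2

After the edit, cleaning proceeds:
  cache.gen: a read changed (shard.txt -7->6) — executes, giving 11.
  sync.gen: a read changed (cache.gen -2->11) — executes, giving -11.
  meta.gen: a read changed (sync.gen 2->-11) — executes, giving 11.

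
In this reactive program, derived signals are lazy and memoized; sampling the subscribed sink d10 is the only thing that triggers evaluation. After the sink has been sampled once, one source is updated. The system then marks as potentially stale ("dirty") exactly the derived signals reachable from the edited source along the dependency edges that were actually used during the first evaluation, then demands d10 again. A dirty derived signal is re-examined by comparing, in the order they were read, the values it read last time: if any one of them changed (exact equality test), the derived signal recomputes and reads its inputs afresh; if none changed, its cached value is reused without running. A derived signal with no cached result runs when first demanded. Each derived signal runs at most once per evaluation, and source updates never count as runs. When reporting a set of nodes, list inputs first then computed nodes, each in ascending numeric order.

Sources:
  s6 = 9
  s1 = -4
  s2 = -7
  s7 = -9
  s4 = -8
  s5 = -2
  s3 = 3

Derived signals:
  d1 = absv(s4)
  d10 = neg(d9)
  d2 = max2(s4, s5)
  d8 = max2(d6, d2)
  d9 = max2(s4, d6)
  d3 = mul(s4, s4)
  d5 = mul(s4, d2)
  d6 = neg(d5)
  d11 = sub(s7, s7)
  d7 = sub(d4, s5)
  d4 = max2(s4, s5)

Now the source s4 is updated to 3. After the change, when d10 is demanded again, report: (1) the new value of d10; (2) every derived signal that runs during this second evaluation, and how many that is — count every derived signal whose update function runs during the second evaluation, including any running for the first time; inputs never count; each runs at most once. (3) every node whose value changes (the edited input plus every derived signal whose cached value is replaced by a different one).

First demand of the output computes:
  d2 = max2(-8, -2) = -2
  d5 = mul(-8, -2) = 16
  d6 = neg(16) = -16
  d9 = max2(-8, -16) = -8
  d10 = neg(-8) = 8

After the edit, cleaning proceeds:
  d2: a read changed (s4 -8->3) — executes, giving 3.
  d5: a read changed (s4 -8->3; d2 -2->3) — executes, giving 9.
  d6: a read changed (d5 16->9) — executes, giving -9.
  d9: a read changed (s4 -8->3; d6 -16->-9) — executes, giving 3.
  d10: a read changed (d9 -8->3) — executes, giving -3.

Demanding d10 again yields -3.
5 derived signals run: d2, d5, d6, d9, d10.
The nodes whose values change: s4, d2, d5, d6, d9, d10.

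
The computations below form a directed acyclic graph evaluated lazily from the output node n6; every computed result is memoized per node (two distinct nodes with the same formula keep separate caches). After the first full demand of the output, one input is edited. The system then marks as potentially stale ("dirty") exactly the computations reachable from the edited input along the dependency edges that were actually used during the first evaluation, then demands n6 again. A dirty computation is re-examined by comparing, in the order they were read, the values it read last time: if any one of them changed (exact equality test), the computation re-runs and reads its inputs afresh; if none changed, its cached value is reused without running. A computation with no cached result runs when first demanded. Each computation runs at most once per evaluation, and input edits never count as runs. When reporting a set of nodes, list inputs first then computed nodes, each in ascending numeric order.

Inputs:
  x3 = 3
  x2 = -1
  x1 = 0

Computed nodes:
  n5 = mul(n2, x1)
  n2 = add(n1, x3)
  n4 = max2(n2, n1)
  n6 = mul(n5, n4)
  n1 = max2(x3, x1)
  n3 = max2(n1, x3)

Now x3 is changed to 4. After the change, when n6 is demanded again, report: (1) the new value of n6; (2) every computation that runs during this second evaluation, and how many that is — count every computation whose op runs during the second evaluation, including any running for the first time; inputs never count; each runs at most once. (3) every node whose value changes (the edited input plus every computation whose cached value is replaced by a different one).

First demand of the output computes:
  n1 = max2(3, 0) = 3
  n2 = add(3, 3) = 6
  n4 = max2(6, 3) = 6
  n5 = mul(6, 0) = 0
  n6 = mul(0, 6) = 0

After the edit, cleaning proceeds:
  n1: a read changed (x3 3->4) — executes, giving 4.
  n2: a read changed (n1 3->4; x3 3->4) — executes, giving 8.
  n4: a read changed (n2 6->8; n1 3->4) — executes, giving 8.
  n5: a read changed (n2 6->8) — executes, giving 0 — identical to its old value.
  n6: a read changed (n4 6->8) — executes, giving 0 — identical to its old value.

Demanding n6 again yields 0.
5 computations run: n1, n2, n4, n5, n6.
The nodes whose values change: x3, n1, n2, n4.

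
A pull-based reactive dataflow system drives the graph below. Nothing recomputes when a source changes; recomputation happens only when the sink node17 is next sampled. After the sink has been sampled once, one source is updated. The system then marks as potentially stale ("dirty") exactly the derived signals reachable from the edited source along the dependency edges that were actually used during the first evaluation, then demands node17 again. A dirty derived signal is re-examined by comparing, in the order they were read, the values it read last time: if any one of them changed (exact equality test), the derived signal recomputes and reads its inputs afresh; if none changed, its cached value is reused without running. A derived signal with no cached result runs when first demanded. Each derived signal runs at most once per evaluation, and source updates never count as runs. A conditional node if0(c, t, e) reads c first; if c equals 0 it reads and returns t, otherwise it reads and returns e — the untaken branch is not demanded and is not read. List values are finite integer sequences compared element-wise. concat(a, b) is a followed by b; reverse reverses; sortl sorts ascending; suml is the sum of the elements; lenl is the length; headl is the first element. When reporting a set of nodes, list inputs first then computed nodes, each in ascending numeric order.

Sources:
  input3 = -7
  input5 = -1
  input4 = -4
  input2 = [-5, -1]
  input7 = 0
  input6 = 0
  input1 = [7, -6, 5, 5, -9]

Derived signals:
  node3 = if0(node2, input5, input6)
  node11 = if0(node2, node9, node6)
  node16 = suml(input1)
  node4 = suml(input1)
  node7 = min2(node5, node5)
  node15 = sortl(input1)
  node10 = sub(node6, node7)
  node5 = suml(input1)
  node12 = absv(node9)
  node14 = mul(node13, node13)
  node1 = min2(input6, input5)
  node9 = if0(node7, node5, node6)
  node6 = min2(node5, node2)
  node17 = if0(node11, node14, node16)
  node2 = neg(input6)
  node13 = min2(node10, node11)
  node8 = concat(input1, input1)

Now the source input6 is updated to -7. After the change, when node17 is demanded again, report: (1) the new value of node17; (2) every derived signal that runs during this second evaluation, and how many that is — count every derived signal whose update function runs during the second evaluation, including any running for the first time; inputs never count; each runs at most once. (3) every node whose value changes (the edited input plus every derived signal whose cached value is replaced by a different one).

First evaluation (everything demanded from the output):
  node2 = neg(0) = 0
  node5 = suml([7, -6, 5, 5, -9]) = 2
  node6 = min2(2, 0) = 0
  node7 = min2(2, 2) = 2
  node9 = if0(node7=2 -> else branch node6) = 0
  node10 = sub(0, 2) = -2
  node11 = if0(node2=0 -> then branch node9) = 0
  node13 = min2(-2, 0) = -2
  node14 = mul(-2, -2) = 4
  node17 = if0(node11=0 -> then branch node14) = 4

Propagation after the edit:
  node2: runs — input6 0->-7; result 7.
  node6: runs — node2 0->7; result 2.
  node9: marked dirty but never re-examined — demand shifted away from it.
  node10: marked dirty but never re-examined — demand shifted away from it.
  node11: runs — node2 0->7; result 2.
  node13: marked dirty but never re-examined — demand shifted away from it.
  node14: marked dirty but never re-examined — demand shifted away from it.
  node16: demanded for the first time — runs, produces 2.
  node17: runs — node11 0->2; result 2.

Key observation: a condition flipped, so demand moved to the other branch — node9, node10, node13, node14 are never re-examined.

New value of node17: 2.
Derived signals that run: node2, node6, node11, node16, node17 — 5 in total.
Values that change: input6, node2, node6, node11, node17.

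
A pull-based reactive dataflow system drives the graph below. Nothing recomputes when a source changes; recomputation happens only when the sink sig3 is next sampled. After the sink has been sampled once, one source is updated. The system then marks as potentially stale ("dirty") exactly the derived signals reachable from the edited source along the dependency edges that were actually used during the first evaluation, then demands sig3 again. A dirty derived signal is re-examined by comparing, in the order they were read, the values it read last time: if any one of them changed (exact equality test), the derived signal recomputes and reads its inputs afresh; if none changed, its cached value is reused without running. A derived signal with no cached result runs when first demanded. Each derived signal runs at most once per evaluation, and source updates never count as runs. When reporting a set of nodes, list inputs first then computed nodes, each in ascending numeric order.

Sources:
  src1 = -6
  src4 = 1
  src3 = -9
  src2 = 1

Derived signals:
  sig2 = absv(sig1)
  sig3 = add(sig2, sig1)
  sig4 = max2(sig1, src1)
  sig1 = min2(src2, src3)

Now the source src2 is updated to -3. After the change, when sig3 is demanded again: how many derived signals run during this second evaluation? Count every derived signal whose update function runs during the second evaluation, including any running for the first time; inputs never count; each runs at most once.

Derived signals that run: sig1 — 1 in total.
Key observation: the change is absorbed at sig1 — it re-runs but produces the same value, and the output's value is unchanged.

First evaluation (everything demanded from the output):
  sig1 = min2(1, -9) = -9
  sig2 = absv(-9) = 9
  sig3 = add(9, -9) = 0

Propagation after the edit:
  sig1: runs — src2 1->-3; result -9 (same value as before).
  sig2: checked — values it read are unchanged (sig1 unchanged); reused cached 9 without running.
  sig3: checked — values it read are unchanged (sig2 unchanged, sig1 unchanged); reused cached 0 without running.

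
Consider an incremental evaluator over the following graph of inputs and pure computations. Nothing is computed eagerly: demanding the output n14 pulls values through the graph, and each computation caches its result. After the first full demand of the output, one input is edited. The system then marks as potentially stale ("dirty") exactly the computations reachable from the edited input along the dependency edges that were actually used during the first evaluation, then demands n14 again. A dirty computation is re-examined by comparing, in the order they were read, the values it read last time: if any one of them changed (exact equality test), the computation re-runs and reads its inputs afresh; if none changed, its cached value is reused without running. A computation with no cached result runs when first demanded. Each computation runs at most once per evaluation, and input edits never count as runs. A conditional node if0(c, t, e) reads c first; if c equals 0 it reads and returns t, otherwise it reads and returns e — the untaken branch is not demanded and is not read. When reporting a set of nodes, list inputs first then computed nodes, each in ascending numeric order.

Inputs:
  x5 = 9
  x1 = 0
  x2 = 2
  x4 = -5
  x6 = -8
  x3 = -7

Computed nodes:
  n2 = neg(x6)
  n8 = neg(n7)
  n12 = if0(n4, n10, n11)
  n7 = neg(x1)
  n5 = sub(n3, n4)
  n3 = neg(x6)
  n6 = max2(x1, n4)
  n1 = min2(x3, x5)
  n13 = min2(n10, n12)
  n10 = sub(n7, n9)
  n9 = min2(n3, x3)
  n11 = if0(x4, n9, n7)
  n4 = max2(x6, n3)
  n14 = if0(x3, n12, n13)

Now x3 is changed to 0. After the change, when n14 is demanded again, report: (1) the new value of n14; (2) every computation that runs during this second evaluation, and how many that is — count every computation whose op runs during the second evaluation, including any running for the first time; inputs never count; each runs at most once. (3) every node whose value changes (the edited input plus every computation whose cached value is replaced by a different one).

Initial pass — values computed on the first demand:
  n3 = neg(-8) = 8
  n4 = max2(-8, 8) = 8
  n7 = neg(0) = 0
  n9 = min2(8, -7) = -7
  n10 = sub(0, -7) = 7
  n11 = if0(x4=-5 -> else branch n7) = 0
  n12 = if0(n4=8 -> else branch n11) = 0
  n13 = min2(7, 0) = 0
  n14 = if0(x3=-7 -> else branch n13) = 0

Second demand — change propagation:
  n9: dirty yet unreached — the second evaluation never asks for it.
  n10: dirty yet unreached — the second evaluation never asks for it.
  n13: dirty yet unreached — the second evaluation never asks for it.
  n14: re-runs because x3 -7->0; new result 0 (unchanged).

The important point: the flipped condition redirects demand; n9, n10, n13 are left stale, never re-checked.

n14 now evaluates to 0.
Run set: n14 (1 run).
Changed values: x3.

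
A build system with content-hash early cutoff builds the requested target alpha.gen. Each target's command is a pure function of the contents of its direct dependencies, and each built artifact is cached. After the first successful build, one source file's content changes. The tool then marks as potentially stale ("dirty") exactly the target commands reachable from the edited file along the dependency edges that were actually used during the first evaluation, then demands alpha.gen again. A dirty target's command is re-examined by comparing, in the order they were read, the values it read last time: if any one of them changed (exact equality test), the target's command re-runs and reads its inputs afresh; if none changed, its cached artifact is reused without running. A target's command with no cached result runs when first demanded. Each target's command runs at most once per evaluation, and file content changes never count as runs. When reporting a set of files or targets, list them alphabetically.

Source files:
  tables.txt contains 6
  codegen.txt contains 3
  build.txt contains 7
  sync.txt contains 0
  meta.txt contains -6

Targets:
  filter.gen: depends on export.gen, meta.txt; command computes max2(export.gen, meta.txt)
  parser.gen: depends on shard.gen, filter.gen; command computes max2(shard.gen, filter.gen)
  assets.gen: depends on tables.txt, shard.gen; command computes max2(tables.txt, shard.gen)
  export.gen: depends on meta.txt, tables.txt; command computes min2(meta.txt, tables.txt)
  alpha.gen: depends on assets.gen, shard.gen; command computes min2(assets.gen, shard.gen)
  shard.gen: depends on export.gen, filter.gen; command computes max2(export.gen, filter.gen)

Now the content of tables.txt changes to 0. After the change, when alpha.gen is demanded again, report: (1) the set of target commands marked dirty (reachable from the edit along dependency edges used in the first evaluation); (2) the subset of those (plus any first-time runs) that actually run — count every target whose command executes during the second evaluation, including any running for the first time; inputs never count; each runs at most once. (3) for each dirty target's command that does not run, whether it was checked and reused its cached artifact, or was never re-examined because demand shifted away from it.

Marked dirty: alpha.gen, assets.gen, export.gen, filter.gen, shard.gen.
Target commands that run: alpha.gen, assets.gen, export.gen — 3 in total.
Checked but reused from cache: filter.gen, shard.gen.
Key observation: the cutoff stops propagation at filter.gen — its inputs' values are unchanged, so it reuses its cache.

First evaluation (everything demanded from the output):
  export.gen = min2(-6, 6) = -6
  filter.gen = max2(-6, -6) = -6
  shard.gen = max2(-6, -6) = -6
  assets.gen = max2(6, -6) = 6
  alpha.gen = min2(6, -6) = -6

Propagation after the edit:
  export.gen: runs — tables.txt 6->0; result -6 (same value as before).
  filter.gen: checked — values it read are unchanged (export.gen unchanged, meta.txt unchanged); reused cached -6 without running.
  shard.gen: checked — values it read are unchanged (export.gen unchanged, filter.gen unchanged); reused cached -6 without running.
  assets.gen: runs — tables.txt 6->0; result 0.
  alpha.gen: runs — assets.gen 6->0; result -6 (same value as before).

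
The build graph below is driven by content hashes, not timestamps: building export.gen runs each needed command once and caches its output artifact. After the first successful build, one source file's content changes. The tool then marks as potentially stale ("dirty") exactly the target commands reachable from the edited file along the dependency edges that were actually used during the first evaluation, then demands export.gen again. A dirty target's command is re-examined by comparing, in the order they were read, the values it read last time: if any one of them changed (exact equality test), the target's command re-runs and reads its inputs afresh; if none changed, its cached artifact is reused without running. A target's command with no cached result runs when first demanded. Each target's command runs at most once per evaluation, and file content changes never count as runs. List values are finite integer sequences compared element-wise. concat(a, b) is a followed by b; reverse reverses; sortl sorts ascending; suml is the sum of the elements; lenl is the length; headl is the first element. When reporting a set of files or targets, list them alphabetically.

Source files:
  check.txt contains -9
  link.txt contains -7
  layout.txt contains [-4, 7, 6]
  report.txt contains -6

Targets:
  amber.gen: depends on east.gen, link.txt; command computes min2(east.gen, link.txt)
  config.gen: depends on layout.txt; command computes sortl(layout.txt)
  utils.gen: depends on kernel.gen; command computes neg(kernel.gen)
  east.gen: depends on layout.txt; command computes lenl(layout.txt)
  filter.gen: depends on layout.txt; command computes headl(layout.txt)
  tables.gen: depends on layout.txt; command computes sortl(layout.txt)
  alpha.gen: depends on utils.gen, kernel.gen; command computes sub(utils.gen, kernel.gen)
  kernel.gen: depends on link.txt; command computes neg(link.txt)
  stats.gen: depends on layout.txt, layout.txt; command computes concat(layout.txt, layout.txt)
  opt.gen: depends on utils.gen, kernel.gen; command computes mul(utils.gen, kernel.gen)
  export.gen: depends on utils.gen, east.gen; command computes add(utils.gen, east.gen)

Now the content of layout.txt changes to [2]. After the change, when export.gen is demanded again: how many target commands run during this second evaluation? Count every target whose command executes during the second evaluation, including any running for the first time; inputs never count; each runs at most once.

Run set: east.gen, export.gen (2 run).

Initial pass — values computed on the first demand:
  east.gen = lenl([-4, 7, 6]) = 3
  kernel.gen = neg(-7) = 7
  utils.gen = neg(7) = -7
  export.gen = add(-7, 3) = -4

Second demand — change propagation:
  east.gen: re-runs because layout.txt [-4, 7, 6]->[2]; new result 1.
  export.gen: re-runs because east.gen 3->1; new result -6.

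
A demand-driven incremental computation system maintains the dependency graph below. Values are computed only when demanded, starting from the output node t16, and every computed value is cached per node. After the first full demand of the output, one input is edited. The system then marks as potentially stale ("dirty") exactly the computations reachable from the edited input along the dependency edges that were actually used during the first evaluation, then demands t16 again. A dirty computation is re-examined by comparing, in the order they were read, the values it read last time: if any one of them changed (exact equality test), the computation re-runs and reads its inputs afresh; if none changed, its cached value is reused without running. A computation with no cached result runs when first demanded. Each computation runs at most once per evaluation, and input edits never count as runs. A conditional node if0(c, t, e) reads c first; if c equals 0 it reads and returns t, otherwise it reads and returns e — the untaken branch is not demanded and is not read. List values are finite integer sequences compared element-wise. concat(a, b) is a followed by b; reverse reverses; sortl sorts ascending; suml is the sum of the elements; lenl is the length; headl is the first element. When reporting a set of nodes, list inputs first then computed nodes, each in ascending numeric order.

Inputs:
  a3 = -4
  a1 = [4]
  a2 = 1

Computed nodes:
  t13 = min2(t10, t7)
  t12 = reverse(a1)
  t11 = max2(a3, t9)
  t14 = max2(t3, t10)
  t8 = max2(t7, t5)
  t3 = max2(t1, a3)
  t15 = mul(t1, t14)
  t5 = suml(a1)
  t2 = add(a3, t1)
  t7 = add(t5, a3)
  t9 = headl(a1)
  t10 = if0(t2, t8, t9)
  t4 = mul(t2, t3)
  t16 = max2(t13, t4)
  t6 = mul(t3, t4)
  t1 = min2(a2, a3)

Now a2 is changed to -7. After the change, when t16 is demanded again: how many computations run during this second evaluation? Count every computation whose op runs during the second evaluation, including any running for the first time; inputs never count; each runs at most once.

First evaluation (everything demanded from the output):
  t1 = min2(1, -4) = -4
  t2 = add(-4, -4) = -8
  t3 = max2(-4, -4) = -4
  t4 = mul(-8, -4) = 32
  t5 = suml([4]) = 4
  t7 = add(4, -4) = 0
  t9 = headl([4]) = 4
  t10 = if0(t2=-8 -> else branch t9) = 4
  t13 = min2(4, 0) = 0
  t16 = max2(0, 32) = 32

Propagation after the edit:
  t1: runs — a2 1->-7; result -7.
  t2: runs — t1 -4->-7; result -11.
  t3: runs — t1 -4->-7; result -4 (same value as before).
  t4: runs — t2 -8->-11; result 44.
  t10: runs — t2 -8->-11; result 4 (same value as before).
  t13: checked — values it read are unchanged (t10 unchanged, t7 unchanged); reused cached 0 without running.
  t16: runs — t4 32->44; result 44.

Key observation: the cutoff stops propagation at t13 — its inputs' values are unchanged, so it reuses its cache.

Computations that run: t1, t2, t3, t4, t10, t16 — 6 in total.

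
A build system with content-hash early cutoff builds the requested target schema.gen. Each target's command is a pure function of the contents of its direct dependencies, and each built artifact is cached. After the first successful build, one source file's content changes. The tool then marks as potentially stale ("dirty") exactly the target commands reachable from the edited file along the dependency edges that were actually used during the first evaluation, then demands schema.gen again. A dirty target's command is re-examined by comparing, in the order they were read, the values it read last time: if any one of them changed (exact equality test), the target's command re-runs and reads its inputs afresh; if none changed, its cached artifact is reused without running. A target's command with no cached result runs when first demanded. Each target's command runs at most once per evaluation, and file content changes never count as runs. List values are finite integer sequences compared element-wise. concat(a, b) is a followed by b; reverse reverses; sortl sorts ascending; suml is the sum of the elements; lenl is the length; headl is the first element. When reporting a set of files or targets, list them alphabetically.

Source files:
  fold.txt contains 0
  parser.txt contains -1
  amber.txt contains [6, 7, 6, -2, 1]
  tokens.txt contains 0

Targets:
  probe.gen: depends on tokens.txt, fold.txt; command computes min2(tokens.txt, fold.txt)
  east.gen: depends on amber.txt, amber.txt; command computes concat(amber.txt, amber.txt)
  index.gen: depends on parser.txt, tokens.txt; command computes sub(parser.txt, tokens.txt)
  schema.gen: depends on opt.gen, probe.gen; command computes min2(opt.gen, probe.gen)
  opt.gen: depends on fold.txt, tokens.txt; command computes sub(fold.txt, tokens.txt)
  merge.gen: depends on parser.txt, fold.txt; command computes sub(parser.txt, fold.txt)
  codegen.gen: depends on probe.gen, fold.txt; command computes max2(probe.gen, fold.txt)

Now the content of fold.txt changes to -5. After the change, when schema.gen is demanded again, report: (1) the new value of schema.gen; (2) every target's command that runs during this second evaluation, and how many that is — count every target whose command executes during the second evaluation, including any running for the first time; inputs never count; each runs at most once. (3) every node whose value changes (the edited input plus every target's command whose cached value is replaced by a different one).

New value of schema.gen: -5.
Target commands that run: opt.gen, probe.gen, schema.gen — 3 in total.
Values that change: fold.txt, opt.gen, probe.gen, schema.gen.

First evaluation (everything demanded from the output):
  opt.gen = sub(0, 0) = 0
  probe.gen = min2(0, 0) = 0
  schema.gen = min2(0, 0) = 0

Propagation after the edit:
  opt.gen: runs — fold.txt 0->-5; result -5.
  probe.gen: runs — fold.txt 0->-5; result -5.
  schema.gen: runs — opt.gen 0->-5; probe.gen 0->-5; result -5.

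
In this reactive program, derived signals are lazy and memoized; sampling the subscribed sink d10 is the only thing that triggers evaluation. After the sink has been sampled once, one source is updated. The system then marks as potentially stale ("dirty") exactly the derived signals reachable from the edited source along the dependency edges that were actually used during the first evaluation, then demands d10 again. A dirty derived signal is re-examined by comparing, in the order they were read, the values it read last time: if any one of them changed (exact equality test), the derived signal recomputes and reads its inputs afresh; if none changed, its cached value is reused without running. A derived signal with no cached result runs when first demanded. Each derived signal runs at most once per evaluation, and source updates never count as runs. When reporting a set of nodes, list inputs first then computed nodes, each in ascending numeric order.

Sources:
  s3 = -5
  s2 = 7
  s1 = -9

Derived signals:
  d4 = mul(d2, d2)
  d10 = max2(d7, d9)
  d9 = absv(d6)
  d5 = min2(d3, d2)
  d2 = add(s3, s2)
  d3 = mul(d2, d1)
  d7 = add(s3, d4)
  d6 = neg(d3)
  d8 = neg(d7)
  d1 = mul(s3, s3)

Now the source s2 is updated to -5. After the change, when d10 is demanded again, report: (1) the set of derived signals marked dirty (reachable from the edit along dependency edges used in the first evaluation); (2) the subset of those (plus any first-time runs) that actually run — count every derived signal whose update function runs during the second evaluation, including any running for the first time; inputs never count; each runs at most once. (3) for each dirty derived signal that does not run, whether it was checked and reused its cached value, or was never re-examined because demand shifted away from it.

First demand of the output computes:
  d1 = mul(-5, -5) = 25
  d2 = add(-5, 7) = 2
  d3 = mul(2, 25) = 50
  d4 = mul(2, 2) = 4
  d6 = neg(50) = -50
  d7 = add(-5, 4) = -1
  d9 = absv(-50) = 50
  d10 = max2(-1, 50) = 50

After the edit, cleaning proceeds:
  d2: a read changed (s2 7->-5) — executes, giving -10.
  d3: a read changed (d2 2->-10) — executes, giving -250.
  d4: a read changed (d2 2->-10; d2 2->-10) — executes, giving 100.
  d6: a read changed (d3 50->-250) — executes, giving 250.
  d7: a read changed (d4 4->100) — executes, giving 95.
  d9: a read changed (d6 -50->250) — executes, giving 250.
  d10: a read changed (d7 -1->95; d9 50->250) — executes, giving 250.

The edit dirties: d2, d3, d4, d6, d7, d9, d10.
7 derived signals run: d2, d3, d4, d6, d7, d9, d10.
No dirty derived signal escaped a run.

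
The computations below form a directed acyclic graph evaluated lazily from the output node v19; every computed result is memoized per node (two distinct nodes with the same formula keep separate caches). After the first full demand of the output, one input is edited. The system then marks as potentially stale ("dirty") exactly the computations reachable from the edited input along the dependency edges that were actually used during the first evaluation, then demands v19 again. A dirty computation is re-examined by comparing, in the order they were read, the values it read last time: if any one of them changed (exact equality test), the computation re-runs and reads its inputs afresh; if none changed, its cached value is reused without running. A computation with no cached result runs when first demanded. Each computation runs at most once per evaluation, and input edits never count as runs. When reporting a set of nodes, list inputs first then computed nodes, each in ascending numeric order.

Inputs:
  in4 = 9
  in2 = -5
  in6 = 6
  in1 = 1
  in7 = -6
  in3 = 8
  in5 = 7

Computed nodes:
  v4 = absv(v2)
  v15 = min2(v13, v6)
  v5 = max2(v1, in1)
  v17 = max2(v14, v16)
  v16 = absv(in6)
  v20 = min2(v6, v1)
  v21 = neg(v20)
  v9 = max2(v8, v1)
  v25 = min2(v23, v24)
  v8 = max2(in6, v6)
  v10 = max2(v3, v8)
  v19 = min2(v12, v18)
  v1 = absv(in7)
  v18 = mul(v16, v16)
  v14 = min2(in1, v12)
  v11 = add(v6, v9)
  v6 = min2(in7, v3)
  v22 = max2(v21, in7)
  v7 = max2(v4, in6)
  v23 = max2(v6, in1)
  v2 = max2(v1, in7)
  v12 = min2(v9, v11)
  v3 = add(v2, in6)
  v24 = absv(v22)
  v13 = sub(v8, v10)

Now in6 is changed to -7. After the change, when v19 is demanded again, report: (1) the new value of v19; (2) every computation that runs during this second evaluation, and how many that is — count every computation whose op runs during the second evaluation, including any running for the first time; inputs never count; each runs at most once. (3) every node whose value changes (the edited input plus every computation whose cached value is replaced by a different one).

First demand of the output computes:
  v1 = absv(-6) = 6
  v2 = max2(6, -6) = 6
  v3 = add(6, 6) = 12
  v6 = min2(-6, 12) = -6
  v8 = max2(6, -6) = 6
  v9 = max2(6, 6) = 6
  v11 = add(-6, 6) = 0
  v12 = min2(6, 0) = 0
  v16 = absv(6) = 6
  v18 = mul(6, 6) = 36
  v19 = min2(0, 36) = 0

After the edit, cleaning proceeds:
  v3: a read changed (in6 6->-7) — executes, giving -1.
  v6: a read changed (v3 12->-1) — executes, giving -6 — identical to its old value.
  v8: a read changed (in6 6->-7) — executes, giving -6.
  v9: a read changed (v8 6->-6) — executes, giving 6 — identical to its old value.
  v11: dirty, but its reads are unchanged (v6 unchanged, v9 unchanged); cached 0 stands.
  v12: dirty, but its reads are unchanged (v9 unchanged, v11 unchanged); cached 0 stands.
  v16: a read changed (in6 6->-7) — executes, giving 7.
  v18: a read changed (v16 6->7; v16 6->7) — executes, giving 49.
  v19: a read changed (v18 36->49) — executes, giving 0 — identical to its old value.

Note where the cutoff bites: v11 is checked, finds nothing changed, and keeps its cache.

Demanding v19 again yields 0.
7 computations run: v3, v6, v8, v9, v16, v18, v19.
The nodes whose values change: in6, v3, v8, v16, v18.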